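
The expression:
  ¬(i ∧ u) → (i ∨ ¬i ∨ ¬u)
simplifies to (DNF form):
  True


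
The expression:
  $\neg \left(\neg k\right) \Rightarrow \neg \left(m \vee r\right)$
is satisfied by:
  {m: False, k: False, r: False}
  {r: True, m: False, k: False}
  {m: True, r: False, k: False}
  {r: True, m: True, k: False}
  {k: True, r: False, m: False}


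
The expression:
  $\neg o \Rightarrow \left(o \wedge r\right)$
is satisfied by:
  {o: True}


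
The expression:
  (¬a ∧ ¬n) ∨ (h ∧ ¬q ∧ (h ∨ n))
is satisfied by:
  {h: True, a: False, q: False, n: False}
  {h: False, a: False, q: False, n: False}
  {n: True, h: True, a: False, q: False}
  {q: True, h: True, a: False, n: False}
  {q: True, h: False, a: False, n: False}
  {a: True, h: True, n: False, q: False}
  {n: True, a: True, h: True, q: False}


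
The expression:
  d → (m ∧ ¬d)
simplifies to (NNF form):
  ¬d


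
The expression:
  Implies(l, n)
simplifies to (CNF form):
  n | ~l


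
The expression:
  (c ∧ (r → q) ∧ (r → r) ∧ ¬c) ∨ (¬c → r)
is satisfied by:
  {r: True, c: True}
  {r: True, c: False}
  {c: True, r: False}


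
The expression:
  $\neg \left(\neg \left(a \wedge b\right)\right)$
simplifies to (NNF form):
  $a \wedge b$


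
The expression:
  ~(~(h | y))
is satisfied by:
  {y: True, h: True}
  {y: True, h: False}
  {h: True, y: False}


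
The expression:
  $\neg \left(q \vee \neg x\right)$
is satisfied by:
  {x: True, q: False}


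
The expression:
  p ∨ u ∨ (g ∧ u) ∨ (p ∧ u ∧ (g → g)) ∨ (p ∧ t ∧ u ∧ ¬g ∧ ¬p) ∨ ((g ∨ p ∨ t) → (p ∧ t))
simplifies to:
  p ∨ u ∨ (¬g ∧ ¬t)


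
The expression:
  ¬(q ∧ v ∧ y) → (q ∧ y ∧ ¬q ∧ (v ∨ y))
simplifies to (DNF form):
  q ∧ v ∧ y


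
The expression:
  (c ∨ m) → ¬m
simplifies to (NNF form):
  ¬m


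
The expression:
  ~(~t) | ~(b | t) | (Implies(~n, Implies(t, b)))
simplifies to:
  True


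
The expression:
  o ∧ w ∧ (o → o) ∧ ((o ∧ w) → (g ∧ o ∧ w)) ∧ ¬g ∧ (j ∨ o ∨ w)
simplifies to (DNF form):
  False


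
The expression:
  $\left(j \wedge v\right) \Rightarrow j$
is always true.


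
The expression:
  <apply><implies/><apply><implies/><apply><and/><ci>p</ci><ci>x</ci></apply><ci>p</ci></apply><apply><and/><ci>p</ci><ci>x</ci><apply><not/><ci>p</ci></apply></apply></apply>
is never true.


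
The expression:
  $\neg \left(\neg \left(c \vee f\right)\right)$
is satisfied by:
  {c: True, f: True}
  {c: True, f: False}
  {f: True, c: False}


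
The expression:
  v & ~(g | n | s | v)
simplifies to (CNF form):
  False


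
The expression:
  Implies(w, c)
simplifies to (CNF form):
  c | ~w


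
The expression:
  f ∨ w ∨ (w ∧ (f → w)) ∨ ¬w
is always true.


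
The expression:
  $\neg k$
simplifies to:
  $\neg k$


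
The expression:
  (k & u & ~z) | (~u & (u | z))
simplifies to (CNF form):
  (k | z) & (u | z) & (~u | ~z)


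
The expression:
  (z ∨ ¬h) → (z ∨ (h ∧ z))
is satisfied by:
  {z: True, h: True}
  {z: True, h: False}
  {h: True, z: False}


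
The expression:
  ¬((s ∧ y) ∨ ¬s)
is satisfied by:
  {s: True, y: False}


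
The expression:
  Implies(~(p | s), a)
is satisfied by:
  {a: True, p: True, s: True}
  {a: True, p: True, s: False}
  {a: True, s: True, p: False}
  {a: True, s: False, p: False}
  {p: True, s: True, a: False}
  {p: True, s: False, a: False}
  {s: True, p: False, a: False}


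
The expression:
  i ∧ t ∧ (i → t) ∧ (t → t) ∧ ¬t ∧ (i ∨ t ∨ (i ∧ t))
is never true.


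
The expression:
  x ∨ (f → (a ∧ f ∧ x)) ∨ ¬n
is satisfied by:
  {x: True, n: False, f: False}
  {n: False, f: False, x: False}
  {f: True, x: True, n: False}
  {f: True, n: False, x: False}
  {x: True, n: True, f: False}
  {n: True, x: False, f: False}
  {f: True, n: True, x: True}


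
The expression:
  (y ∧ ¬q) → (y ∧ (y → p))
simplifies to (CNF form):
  p ∨ q ∨ ¬y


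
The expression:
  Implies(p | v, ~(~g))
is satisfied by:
  {g: True, v: False, p: False}
  {g: True, p: True, v: False}
  {g: True, v: True, p: False}
  {g: True, p: True, v: True}
  {p: False, v: False, g: False}


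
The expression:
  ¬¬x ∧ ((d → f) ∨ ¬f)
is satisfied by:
  {x: True}


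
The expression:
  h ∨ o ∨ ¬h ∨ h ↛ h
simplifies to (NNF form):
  True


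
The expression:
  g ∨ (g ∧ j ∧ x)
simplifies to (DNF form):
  g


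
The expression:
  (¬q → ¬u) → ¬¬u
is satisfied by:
  {u: True}


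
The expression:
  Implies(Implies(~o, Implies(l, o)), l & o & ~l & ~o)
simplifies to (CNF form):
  l & ~o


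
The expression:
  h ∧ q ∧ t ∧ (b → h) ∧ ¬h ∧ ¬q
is never true.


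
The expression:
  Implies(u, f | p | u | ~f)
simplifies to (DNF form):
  True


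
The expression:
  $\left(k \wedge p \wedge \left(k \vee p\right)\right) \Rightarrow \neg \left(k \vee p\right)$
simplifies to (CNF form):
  $\neg k \vee \neg p$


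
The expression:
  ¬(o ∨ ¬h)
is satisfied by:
  {h: True, o: False}


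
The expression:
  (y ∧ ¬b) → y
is always true.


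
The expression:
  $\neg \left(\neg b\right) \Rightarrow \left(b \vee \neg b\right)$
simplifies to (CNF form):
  $\text{True}$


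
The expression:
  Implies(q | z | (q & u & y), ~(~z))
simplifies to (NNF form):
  z | ~q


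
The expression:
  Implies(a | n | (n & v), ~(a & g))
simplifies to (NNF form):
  ~a | ~g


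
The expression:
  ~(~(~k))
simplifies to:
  ~k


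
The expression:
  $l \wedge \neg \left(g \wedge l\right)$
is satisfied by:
  {l: True, g: False}


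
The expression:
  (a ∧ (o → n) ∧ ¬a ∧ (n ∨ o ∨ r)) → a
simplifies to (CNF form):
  True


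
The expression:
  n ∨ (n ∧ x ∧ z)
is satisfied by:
  {n: True}


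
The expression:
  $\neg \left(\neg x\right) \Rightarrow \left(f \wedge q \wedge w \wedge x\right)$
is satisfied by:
  {f: True, w: True, q: True, x: False}
  {f: True, w: True, q: False, x: False}
  {f: True, q: True, w: False, x: False}
  {f: True, q: False, w: False, x: False}
  {w: True, q: True, f: False, x: False}
  {w: True, q: False, f: False, x: False}
  {q: True, f: False, w: False, x: False}
  {q: False, f: False, w: False, x: False}
  {x: True, f: True, w: True, q: True}


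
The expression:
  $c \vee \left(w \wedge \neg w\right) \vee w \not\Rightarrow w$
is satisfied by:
  {c: True}


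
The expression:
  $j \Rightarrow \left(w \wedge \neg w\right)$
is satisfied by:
  {j: False}


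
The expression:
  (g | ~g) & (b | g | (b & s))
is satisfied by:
  {b: True, g: True}
  {b: True, g: False}
  {g: True, b: False}


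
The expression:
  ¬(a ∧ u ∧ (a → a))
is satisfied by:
  {u: False, a: False}
  {a: True, u: False}
  {u: True, a: False}


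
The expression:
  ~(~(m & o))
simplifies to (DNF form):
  m & o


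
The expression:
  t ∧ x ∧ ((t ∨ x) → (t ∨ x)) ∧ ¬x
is never true.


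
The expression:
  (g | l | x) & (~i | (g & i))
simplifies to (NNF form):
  g | (l & ~i) | (x & ~i)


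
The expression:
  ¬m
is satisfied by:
  {m: False}


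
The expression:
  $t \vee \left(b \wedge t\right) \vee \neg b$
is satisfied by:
  {t: True, b: False}
  {b: False, t: False}
  {b: True, t: True}


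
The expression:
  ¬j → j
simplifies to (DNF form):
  j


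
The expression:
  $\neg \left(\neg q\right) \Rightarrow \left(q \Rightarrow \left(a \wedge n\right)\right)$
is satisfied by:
  {n: True, a: True, q: False}
  {n: True, a: False, q: False}
  {a: True, n: False, q: False}
  {n: False, a: False, q: False}
  {n: True, q: True, a: True}


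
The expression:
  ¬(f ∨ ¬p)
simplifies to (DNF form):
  p ∧ ¬f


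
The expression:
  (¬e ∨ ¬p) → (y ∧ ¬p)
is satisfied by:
  {y: True, e: True, p: False}
  {y: True, e: False, p: False}
  {y: True, p: True, e: True}
  {p: True, e: True, y: False}


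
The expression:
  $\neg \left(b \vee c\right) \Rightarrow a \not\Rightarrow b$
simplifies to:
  $a \vee b \vee c$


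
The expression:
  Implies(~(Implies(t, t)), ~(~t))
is always true.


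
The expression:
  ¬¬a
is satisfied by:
  {a: True}


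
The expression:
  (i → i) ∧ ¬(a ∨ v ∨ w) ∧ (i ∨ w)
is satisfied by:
  {i: True, v: False, w: False, a: False}


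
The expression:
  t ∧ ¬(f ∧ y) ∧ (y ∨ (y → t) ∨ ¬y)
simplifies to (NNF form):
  t ∧ (¬f ∨ ¬y)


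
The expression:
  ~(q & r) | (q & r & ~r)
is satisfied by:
  {q: False, r: False}
  {r: True, q: False}
  {q: True, r: False}


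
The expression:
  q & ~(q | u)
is never true.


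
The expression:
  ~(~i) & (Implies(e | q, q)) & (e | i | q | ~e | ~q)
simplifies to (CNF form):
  i & (q | ~e)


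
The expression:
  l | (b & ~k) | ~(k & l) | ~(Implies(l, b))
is always true.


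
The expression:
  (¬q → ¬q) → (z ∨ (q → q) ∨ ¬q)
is always true.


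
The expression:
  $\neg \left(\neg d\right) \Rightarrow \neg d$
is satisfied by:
  {d: False}


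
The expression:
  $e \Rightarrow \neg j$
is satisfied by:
  {e: False, j: False}
  {j: True, e: False}
  {e: True, j: False}


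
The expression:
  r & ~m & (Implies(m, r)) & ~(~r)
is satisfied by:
  {r: True, m: False}


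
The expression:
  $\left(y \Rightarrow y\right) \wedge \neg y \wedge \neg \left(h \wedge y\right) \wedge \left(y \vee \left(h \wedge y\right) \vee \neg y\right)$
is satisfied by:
  {y: False}


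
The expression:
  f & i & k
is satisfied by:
  {i: True, f: True, k: True}


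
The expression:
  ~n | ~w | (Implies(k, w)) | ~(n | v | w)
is always true.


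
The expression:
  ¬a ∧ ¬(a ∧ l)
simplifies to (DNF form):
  ¬a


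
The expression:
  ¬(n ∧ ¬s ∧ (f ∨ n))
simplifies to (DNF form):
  s ∨ ¬n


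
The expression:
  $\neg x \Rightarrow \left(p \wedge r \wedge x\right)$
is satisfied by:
  {x: True}


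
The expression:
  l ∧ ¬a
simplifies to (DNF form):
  l ∧ ¬a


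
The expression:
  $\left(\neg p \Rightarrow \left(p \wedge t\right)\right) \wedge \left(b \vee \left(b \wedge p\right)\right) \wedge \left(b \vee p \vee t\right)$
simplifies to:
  $b \wedge p$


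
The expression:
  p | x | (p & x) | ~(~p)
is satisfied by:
  {x: True, p: True}
  {x: True, p: False}
  {p: True, x: False}


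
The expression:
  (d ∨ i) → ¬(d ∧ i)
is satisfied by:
  {d: False, i: False}
  {i: True, d: False}
  {d: True, i: False}


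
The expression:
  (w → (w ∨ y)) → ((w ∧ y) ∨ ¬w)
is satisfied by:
  {y: True, w: False}
  {w: False, y: False}
  {w: True, y: True}


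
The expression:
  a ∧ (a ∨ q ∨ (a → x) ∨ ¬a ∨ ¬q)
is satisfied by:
  {a: True}


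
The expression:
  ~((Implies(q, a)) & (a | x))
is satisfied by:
  {q: True, a: False, x: False}
  {a: False, x: False, q: False}
  {x: True, q: True, a: False}


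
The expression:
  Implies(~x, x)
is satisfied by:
  {x: True}


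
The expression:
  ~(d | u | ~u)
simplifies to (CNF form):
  False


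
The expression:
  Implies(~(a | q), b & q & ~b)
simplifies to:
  a | q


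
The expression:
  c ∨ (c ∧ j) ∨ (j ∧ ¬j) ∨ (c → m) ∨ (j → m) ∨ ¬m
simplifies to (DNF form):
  True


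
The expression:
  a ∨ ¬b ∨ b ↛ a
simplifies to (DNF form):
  True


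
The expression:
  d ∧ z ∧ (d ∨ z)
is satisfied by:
  {z: True, d: True}


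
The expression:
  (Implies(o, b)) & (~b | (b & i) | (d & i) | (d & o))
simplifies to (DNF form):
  (b & i) | (b & d & o) | (~b & ~o)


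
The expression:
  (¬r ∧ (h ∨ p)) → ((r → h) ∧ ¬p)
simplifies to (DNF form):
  r ∨ ¬p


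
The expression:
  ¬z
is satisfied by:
  {z: False}


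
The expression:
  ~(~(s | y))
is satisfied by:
  {y: True, s: True}
  {y: True, s: False}
  {s: True, y: False}


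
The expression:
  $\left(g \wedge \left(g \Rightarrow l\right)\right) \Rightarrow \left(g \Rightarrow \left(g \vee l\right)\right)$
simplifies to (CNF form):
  $\text{True}$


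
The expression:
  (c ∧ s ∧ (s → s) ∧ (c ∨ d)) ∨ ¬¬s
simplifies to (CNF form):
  s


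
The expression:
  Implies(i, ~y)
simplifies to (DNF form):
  ~i | ~y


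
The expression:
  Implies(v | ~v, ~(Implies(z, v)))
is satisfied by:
  {z: True, v: False}


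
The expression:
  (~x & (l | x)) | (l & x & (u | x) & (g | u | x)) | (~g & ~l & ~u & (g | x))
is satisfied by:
  {l: True, x: True, g: False, u: False}
  {l: True, x: False, g: False, u: False}
  {l: True, u: True, x: True, g: False}
  {l: True, u: True, x: False, g: False}
  {l: True, g: True, x: True, u: False}
  {l: True, g: True, x: False, u: False}
  {l: True, g: True, u: True, x: True}
  {l: True, g: True, u: True, x: False}
  {x: True, l: False, g: False, u: False}


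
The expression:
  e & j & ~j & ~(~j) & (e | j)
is never true.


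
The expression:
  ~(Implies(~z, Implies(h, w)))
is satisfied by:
  {h: True, w: False, z: False}


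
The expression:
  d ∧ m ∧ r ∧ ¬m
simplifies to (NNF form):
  False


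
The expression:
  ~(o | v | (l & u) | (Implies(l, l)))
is never true.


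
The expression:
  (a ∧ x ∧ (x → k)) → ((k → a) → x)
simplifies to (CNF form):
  True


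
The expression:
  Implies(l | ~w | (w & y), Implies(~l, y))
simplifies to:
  l | w | y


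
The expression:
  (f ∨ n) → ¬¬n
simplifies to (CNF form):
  n ∨ ¬f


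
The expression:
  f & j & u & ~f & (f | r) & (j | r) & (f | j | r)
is never true.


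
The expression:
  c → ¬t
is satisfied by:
  {c: False, t: False}
  {t: True, c: False}
  {c: True, t: False}


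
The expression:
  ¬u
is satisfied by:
  {u: False}


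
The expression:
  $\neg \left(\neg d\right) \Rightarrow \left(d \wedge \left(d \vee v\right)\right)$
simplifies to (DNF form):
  $\text{True}$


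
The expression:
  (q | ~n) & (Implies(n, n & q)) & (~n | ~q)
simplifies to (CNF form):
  ~n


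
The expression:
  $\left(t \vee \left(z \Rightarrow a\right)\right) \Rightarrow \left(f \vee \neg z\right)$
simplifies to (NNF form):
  $f \vee \left(\neg a \wedge \neg t\right) \vee \neg z$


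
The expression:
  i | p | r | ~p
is always true.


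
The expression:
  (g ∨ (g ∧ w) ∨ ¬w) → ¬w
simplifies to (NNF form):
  ¬g ∨ ¬w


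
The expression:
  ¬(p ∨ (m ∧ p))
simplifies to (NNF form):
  ¬p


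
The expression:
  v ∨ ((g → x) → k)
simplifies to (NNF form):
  k ∨ v ∨ (g ∧ ¬x)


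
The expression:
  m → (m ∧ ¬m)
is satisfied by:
  {m: False}


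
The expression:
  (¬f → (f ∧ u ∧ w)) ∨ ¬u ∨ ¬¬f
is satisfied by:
  {f: True, u: False}
  {u: False, f: False}
  {u: True, f: True}


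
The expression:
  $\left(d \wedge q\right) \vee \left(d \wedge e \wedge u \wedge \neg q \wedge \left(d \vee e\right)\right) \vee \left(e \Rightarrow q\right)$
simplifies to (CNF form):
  $\left(d \vee q \vee \neg e\right) \wedge \left(q \vee u \vee \neg e\right)$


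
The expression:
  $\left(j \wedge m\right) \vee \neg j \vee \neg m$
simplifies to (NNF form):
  $\text{True}$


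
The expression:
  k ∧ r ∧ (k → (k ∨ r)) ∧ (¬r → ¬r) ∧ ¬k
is never true.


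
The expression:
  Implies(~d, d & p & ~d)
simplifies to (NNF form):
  d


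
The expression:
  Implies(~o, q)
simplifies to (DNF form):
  o | q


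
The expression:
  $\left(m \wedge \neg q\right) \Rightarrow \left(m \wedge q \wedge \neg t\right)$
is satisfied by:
  {q: True, m: False}
  {m: False, q: False}
  {m: True, q: True}


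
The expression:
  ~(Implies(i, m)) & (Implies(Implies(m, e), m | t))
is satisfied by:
  {t: True, i: True, m: False}


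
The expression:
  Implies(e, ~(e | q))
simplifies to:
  ~e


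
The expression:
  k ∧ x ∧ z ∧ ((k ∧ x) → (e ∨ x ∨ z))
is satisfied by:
  {z: True, x: True, k: True}


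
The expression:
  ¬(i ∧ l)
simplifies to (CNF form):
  ¬i ∨ ¬l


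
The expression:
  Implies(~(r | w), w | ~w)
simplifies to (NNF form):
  True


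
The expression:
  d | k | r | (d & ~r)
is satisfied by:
  {r: True, d: True, k: True}
  {r: True, d: True, k: False}
  {r: True, k: True, d: False}
  {r: True, k: False, d: False}
  {d: True, k: True, r: False}
  {d: True, k: False, r: False}
  {k: True, d: False, r: False}


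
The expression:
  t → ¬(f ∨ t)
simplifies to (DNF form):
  ¬t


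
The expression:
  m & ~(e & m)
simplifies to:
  m & ~e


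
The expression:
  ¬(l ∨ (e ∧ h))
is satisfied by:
  {l: False, h: False, e: False}
  {e: True, l: False, h: False}
  {h: True, l: False, e: False}


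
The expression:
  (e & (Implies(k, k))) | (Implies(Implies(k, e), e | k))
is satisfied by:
  {k: True, e: True}
  {k: True, e: False}
  {e: True, k: False}


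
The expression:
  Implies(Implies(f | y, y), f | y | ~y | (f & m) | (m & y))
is always true.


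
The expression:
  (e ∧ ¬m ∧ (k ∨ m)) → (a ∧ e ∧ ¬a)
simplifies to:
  m ∨ ¬e ∨ ¬k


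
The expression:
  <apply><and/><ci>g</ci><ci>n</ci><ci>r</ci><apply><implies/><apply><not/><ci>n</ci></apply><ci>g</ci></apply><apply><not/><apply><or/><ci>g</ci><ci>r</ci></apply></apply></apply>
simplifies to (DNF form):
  <false/>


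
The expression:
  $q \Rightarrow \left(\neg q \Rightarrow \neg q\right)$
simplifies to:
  $\text{True}$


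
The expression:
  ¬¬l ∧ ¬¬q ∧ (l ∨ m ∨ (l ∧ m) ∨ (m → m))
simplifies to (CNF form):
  l ∧ q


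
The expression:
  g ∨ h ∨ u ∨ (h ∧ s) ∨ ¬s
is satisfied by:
  {u: True, g: True, h: True, s: False}
  {u: True, g: True, s: False, h: False}
  {u: True, h: True, s: False, g: False}
  {u: True, s: False, h: False, g: False}
  {g: True, h: True, s: False, u: False}
  {g: True, s: False, h: False, u: False}
  {h: True, g: False, s: False, u: False}
  {g: False, s: False, h: False, u: False}
  {g: True, u: True, s: True, h: True}
  {g: True, u: True, s: True, h: False}
  {u: True, s: True, h: True, g: False}
  {u: True, s: True, g: False, h: False}
  {h: True, s: True, g: True, u: False}
  {s: True, g: True, u: False, h: False}
  {s: True, h: True, u: False, g: False}


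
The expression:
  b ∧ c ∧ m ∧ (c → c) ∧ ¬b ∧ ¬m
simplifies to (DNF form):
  False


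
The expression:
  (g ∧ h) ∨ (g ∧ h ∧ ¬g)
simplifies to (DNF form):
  g ∧ h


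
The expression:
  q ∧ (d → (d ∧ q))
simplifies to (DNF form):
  q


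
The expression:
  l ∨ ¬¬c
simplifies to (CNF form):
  c ∨ l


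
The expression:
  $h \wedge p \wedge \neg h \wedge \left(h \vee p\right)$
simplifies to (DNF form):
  $\text{False}$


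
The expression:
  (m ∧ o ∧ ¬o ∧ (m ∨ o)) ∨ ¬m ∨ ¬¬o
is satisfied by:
  {o: True, m: False}
  {m: False, o: False}
  {m: True, o: True}


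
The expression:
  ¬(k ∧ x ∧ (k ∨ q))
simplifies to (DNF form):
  ¬k ∨ ¬x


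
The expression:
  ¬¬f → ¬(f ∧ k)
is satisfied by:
  {k: False, f: False}
  {f: True, k: False}
  {k: True, f: False}


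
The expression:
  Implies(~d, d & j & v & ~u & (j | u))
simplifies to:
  d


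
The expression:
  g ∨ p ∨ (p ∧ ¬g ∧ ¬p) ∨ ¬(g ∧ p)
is always true.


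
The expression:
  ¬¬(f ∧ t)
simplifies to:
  f ∧ t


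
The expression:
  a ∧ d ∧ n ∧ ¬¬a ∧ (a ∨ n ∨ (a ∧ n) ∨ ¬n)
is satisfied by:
  {a: True, d: True, n: True}


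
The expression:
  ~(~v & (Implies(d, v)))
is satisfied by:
  {d: True, v: True}
  {d: True, v: False}
  {v: True, d: False}


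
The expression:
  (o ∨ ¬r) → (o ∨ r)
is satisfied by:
  {r: True, o: True}
  {r: True, o: False}
  {o: True, r: False}


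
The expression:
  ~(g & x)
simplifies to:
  ~g | ~x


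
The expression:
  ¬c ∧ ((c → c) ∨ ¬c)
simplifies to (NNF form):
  ¬c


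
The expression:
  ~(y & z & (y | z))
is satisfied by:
  {z: False, y: False}
  {y: True, z: False}
  {z: True, y: False}


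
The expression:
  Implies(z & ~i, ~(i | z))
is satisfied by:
  {i: True, z: False}
  {z: False, i: False}
  {z: True, i: True}


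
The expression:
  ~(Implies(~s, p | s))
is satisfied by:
  {p: False, s: False}


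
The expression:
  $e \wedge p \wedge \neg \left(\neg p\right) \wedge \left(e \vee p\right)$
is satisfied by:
  {p: True, e: True}


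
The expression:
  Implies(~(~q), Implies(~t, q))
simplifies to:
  True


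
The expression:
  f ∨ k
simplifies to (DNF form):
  f ∨ k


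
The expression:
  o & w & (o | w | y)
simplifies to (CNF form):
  o & w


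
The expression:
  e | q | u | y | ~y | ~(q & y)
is always true.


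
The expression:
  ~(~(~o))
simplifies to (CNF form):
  ~o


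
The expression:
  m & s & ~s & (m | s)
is never true.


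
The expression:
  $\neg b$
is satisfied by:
  {b: False}


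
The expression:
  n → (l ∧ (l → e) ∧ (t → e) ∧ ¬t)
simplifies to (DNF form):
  (e ∧ l ∧ ¬t) ∨ ¬n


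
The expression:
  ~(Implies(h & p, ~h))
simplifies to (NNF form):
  h & p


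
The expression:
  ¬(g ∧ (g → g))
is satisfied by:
  {g: False}


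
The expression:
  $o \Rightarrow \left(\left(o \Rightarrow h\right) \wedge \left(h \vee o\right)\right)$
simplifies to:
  $h \vee \neg o$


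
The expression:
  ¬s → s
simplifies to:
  s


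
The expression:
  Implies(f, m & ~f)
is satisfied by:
  {f: False}


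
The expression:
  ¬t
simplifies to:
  ¬t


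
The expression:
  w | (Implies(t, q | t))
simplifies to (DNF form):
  True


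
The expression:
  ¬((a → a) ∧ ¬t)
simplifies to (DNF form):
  t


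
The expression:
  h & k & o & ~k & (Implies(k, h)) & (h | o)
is never true.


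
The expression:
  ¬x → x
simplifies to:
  x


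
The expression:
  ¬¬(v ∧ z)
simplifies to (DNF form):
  v ∧ z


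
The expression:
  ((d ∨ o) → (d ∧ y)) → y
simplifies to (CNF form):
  d ∨ o ∨ y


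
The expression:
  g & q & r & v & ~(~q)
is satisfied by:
  {r: True, g: True, q: True, v: True}


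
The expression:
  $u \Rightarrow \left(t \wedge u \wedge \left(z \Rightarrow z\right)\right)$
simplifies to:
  $t \vee \neg u$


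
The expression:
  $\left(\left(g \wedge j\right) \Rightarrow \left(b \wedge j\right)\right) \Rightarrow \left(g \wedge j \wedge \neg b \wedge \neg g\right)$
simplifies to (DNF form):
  $g \wedge j \wedge \neg b$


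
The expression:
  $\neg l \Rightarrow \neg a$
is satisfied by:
  {l: True, a: False}
  {a: False, l: False}
  {a: True, l: True}


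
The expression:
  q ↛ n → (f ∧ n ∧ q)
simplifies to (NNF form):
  n ∨ ¬q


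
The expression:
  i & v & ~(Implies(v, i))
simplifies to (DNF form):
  False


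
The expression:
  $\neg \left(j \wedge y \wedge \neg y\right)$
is always true.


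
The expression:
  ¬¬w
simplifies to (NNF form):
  w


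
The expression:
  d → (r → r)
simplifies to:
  True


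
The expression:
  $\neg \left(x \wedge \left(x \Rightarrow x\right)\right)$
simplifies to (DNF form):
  $\neg x$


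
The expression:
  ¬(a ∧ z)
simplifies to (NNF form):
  ¬a ∨ ¬z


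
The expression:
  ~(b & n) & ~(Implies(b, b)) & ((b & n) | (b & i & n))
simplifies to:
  False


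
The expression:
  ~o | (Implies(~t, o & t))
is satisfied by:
  {t: True, o: False}
  {o: False, t: False}
  {o: True, t: True}


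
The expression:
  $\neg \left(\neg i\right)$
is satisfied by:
  {i: True}


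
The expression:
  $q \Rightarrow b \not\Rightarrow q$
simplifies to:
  $\neg q$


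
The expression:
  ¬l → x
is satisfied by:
  {x: True, l: True}
  {x: True, l: False}
  {l: True, x: False}


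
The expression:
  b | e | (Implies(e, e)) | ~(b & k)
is always true.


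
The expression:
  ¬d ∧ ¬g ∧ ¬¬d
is never true.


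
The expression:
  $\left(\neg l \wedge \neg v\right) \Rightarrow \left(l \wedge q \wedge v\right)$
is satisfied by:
  {v: True, l: True}
  {v: True, l: False}
  {l: True, v: False}


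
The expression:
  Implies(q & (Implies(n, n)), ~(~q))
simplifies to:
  True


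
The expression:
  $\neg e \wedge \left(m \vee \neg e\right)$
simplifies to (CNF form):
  $\neg e$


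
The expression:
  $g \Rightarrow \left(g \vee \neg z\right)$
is always true.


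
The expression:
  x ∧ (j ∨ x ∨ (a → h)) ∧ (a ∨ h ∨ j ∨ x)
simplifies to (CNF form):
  x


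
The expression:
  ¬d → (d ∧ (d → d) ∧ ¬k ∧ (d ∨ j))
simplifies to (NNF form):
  d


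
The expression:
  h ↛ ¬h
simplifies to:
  h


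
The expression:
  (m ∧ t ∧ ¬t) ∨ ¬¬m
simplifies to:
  m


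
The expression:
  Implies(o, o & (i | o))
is always true.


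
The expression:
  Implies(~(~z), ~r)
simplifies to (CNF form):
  ~r | ~z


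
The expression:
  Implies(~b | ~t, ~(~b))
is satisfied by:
  {b: True}


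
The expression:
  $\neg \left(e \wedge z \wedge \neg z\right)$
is always true.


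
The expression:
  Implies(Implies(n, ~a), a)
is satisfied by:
  {a: True}


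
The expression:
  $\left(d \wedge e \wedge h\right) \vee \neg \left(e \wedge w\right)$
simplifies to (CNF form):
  $\left(d \vee \neg e \vee \neg w\right) \wedge \left(h \vee \neg e \vee \neg w\right)$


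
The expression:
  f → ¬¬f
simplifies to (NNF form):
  True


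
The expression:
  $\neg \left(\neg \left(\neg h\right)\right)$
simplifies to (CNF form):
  $\neg h$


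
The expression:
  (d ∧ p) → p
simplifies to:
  True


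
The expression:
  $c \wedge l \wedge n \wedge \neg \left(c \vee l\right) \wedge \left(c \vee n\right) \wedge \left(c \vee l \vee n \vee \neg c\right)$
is never true.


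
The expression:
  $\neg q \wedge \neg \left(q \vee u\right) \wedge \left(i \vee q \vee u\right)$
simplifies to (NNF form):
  $i \wedge \neg q \wedge \neg u$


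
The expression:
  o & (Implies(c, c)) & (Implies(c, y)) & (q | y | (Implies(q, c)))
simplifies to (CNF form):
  o & (y | ~c)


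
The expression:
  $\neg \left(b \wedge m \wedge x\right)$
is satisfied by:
  {m: False, x: False, b: False}
  {b: True, m: False, x: False}
  {x: True, m: False, b: False}
  {b: True, x: True, m: False}
  {m: True, b: False, x: False}
  {b: True, m: True, x: False}
  {x: True, m: True, b: False}


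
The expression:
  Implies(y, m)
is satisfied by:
  {m: True, y: False}
  {y: False, m: False}
  {y: True, m: True}


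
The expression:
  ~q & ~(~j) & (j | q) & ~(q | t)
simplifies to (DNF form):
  j & ~q & ~t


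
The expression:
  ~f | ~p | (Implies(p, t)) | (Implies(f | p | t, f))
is always true.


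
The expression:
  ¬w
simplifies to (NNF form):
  ¬w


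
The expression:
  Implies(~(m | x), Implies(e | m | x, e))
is always true.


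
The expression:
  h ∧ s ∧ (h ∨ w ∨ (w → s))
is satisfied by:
  {h: True, s: True}


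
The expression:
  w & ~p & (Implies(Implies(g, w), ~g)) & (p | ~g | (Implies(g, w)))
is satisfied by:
  {w: True, g: False, p: False}


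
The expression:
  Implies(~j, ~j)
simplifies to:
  True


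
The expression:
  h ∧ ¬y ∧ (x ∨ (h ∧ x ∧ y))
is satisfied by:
  {h: True, x: True, y: False}


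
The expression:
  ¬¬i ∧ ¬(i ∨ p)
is never true.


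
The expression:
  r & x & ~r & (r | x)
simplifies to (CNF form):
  False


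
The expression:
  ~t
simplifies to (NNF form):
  ~t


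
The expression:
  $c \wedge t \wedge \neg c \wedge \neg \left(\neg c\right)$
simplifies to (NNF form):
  $\text{False}$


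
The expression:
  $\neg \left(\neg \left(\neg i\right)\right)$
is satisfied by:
  {i: False}


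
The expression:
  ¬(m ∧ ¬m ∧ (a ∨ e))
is always true.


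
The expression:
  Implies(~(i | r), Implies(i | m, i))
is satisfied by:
  {i: True, r: True, m: False}
  {i: True, m: False, r: False}
  {r: True, m: False, i: False}
  {r: False, m: False, i: False}
  {i: True, r: True, m: True}
  {i: True, m: True, r: False}
  {r: True, m: True, i: False}


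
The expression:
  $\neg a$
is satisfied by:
  {a: False}


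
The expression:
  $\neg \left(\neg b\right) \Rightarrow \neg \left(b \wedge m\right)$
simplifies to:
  $\neg b \vee \neg m$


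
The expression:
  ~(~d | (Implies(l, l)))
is never true.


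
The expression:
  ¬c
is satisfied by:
  {c: False}


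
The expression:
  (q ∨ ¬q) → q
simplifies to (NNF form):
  q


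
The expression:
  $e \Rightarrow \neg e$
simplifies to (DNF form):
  $\neg e$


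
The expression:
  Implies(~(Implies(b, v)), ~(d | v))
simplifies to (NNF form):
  v | ~b | ~d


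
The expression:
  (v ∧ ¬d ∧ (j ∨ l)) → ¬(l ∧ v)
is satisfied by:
  {d: True, l: False, v: False}
  {l: False, v: False, d: False}
  {d: True, v: True, l: False}
  {v: True, l: False, d: False}
  {d: True, l: True, v: False}
  {l: True, d: False, v: False}
  {d: True, v: True, l: True}


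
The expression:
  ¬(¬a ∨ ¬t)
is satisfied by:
  {t: True, a: True}


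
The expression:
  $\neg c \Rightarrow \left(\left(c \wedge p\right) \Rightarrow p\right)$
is always true.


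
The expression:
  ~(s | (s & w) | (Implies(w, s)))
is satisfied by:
  {w: True, s: False}


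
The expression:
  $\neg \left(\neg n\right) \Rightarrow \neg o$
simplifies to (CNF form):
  $\neg n \vee \neg o$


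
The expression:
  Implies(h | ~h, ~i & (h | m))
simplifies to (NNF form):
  ~i & (h | m)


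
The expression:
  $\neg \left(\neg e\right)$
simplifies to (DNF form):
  $e$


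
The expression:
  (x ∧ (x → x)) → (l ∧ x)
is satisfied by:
  {l: True, x: False}
  {x: False, l: False}
  {x: True, l: True}


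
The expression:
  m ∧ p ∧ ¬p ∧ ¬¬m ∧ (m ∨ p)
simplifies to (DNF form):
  False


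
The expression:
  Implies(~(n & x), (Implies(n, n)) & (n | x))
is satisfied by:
  {n: True, x: True}
  {n: True, x: False}
  {x: True, n: False}


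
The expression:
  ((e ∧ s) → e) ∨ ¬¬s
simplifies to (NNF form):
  True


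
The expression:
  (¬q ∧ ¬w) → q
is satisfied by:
  {q: True, w: True}
  {q: True, w: False}
  {w: True, q: False}


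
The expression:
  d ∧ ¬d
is never true.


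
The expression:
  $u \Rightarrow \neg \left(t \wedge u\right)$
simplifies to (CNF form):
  $\neg t \vee \neg u$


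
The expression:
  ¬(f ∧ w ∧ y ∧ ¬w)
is always true.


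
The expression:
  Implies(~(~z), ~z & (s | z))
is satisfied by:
  {z: False}


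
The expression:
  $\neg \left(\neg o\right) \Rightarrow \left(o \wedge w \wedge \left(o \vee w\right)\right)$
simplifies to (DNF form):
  $w \vee \neg o$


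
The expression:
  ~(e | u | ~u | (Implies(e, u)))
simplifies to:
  False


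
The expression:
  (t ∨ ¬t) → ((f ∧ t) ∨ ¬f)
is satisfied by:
  {t: True, f: False}
  {f: False, t: False}
  {f: True, t: True}


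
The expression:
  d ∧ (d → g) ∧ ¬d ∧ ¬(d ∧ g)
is never true.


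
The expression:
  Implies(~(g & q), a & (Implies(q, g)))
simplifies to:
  (g & q) | (a & ~q)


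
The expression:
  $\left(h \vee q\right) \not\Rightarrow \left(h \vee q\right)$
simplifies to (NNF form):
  $\text{False}$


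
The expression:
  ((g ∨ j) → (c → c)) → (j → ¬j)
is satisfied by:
  {j: False}


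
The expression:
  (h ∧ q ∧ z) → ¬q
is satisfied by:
  {h: False, q: False, z: False}
  {z: True, h: False, q: False}
  {q: True, h: False, z: False}
  {z: True, q: True, h: False}
  {h: True, z: False, q: False}
  {z: True, h: True, q: False}
  {q: True, h: True, z: False}


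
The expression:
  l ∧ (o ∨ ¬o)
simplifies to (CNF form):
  l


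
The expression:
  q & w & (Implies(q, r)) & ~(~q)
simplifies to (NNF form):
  q & r & w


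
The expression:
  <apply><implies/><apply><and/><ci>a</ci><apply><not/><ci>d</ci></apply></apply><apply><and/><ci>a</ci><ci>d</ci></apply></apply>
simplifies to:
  <apply><or/><ci>d</ci><apply><not/><ci>a</ci></apply></apply>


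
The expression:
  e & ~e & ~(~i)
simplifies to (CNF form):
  False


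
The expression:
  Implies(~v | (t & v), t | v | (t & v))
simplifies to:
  t | v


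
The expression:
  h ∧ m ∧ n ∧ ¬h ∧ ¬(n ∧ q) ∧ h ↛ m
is never true.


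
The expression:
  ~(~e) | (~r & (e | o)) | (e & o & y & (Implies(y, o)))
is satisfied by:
  {o: True, e: True, r: False}
  {e: True, r: False, o: False}
  {o: True, e: True, r: True}
  {e: True, r: True, o: False}
  {o: True, r: False, e: False}


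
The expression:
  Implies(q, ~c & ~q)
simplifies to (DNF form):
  ~q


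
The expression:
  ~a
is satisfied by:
  {a: False}


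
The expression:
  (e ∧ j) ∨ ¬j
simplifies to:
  e ∨ ¬j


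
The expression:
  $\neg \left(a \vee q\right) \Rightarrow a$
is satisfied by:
  {a: True, q: True}
  {a: True, q: False}
  {q: True, a: False}


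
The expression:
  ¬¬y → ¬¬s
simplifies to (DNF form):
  s ∨ ¬y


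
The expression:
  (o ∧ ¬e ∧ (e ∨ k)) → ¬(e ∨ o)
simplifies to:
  e ∨ ¬k ∨ ¬o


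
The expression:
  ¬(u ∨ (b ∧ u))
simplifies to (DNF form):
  ¬u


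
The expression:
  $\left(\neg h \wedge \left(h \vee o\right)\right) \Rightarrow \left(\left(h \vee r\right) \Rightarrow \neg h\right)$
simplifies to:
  $\text{True}$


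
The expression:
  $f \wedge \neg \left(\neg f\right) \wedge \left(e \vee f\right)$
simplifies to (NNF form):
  $f$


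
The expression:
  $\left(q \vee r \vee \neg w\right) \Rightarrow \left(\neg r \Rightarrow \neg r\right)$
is always true.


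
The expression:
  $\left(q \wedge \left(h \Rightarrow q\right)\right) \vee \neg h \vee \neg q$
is always true.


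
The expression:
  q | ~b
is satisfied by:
  {q: True, b: False}
  {b: False, q: False}
  {b: True, q: True}


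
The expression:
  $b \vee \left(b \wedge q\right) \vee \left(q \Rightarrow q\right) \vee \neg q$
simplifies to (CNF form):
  $\text{True}$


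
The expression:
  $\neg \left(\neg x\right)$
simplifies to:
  $x$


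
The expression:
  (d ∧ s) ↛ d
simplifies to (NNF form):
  False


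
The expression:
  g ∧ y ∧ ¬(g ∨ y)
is never true.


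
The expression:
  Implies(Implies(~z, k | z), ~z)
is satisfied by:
  {z: False}


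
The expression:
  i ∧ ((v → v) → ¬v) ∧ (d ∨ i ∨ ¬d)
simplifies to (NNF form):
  i ∧ ¬v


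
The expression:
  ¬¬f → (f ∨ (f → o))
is always true.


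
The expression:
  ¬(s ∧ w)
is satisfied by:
  {s: False, w: False}
  {w: True, s: False}
  {s: True, w: False}


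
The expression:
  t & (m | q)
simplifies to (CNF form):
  t & (m | q)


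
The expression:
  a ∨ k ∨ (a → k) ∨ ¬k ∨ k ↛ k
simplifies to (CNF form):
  True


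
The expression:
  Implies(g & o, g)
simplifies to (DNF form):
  True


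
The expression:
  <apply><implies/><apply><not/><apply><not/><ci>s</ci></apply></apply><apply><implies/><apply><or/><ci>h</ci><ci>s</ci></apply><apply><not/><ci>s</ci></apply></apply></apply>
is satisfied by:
  {s: False}


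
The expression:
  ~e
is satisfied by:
  {e: False}


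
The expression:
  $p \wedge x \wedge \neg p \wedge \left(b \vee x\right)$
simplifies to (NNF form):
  $\text{False}$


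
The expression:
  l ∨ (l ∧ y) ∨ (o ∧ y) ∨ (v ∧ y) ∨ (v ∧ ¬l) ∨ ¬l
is always true.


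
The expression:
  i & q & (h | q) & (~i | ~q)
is never true.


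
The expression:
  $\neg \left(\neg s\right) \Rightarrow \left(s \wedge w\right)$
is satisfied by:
  {w: True, s: False}
  {s: False, w: False}
  {s: True, w: True}


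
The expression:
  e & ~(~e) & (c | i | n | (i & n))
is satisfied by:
  {e: True, i: True, n: True, c: True}
  {e: True, i: True, n: True, c: False}
  {e: True, i: True, c: True, n: False}
  {e: True, i: True, c: False, n: False}
  {e: True, n: True, c: True, i: False}
  {e: True, n: True, c: False, i: False}
  {e: True, n: False, c: True, i: False}


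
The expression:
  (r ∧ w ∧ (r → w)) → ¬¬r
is always true.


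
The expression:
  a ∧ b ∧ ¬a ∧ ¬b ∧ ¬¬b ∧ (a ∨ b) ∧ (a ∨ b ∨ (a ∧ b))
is never true.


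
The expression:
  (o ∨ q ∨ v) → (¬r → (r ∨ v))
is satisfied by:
  {r: True, v: True, q: False, o: False}
  {r: True, v: True, o: True, q: False}
  {r: True, v: True, q: True, o: False}
  {r: True, v: True, o: True, q: True}
  {r: True, q: False, o: False, v: False}
  {r: True, o: True, q: False, v: False}
  {r: True, q: True, o: False, v: False}
  {r: True, o: True, q: True, v: False}
  {v: True, q: False, o: False, r: False}
  {o: True, v: True, q: False, r: False}
  {v: True, q: True, o: False, r: False}
  {o: True, v: True, q: True, r: False}
  {v: False, q: False, o: False, r: False}


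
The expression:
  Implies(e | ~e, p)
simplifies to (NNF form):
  p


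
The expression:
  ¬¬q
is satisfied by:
  {q: True}


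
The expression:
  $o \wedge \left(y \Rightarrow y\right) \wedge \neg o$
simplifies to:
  $\text{False}$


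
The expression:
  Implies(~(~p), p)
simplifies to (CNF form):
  True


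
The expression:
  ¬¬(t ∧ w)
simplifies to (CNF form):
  t ∧ w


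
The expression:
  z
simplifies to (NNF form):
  z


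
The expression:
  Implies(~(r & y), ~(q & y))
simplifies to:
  r | ~q | ~y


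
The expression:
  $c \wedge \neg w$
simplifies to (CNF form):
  $c \wedge \neg w$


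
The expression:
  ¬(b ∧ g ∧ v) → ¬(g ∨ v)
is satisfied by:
  {b: True, g: False, v: False}
  {g: False, v: False, b: False}
  {b: True, v: True, g: True}


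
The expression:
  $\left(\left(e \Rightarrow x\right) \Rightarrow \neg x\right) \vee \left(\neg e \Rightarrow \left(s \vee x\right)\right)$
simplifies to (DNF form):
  $\text{True}$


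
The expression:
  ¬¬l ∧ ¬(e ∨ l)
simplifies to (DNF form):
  False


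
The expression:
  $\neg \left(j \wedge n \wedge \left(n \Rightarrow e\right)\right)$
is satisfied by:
  {e: False, n: False, j: False}
  {j: True, e: False, n: False}
  {n: True, e: False, j: False}
  {j: True, n: True, e: False}
  {e: True, j: False, n: False}
  {j: True, e: True, n: False}
  {n: True, e: True, j: False}
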